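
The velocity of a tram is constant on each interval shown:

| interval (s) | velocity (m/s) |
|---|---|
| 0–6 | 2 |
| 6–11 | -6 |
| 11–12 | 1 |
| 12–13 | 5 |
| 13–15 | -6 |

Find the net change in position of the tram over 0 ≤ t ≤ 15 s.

-24 m

Net displacement equals the area under the velocity-time graph (areas below the axis count negative).
0–6 s: 2 × 6 = 12 m
6–11 s: -6 × 5 = -30 m
11–12 s: 1 × 1 = 1 m
12–13 s: 5 × 1 = 5 m
13–15 s: -6 × 2 = -12 m
Net displacement = -24 m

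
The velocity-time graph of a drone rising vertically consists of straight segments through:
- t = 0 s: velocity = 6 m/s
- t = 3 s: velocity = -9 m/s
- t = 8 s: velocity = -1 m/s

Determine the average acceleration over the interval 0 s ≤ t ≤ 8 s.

-0.875 m/s²

Average acceleration = Δv/Δt = (-1 − 6)/(8 − 0) = -0.875 m/s².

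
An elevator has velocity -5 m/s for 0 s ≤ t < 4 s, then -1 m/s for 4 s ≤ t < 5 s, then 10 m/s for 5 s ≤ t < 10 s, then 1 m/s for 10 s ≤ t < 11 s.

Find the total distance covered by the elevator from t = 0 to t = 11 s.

72 m

Total distance travelled is ∫|v| dt — sum the magnitudes of each area piece.
0–4 s: |-5| × 4 = 20 m
4–5 s: |-1| × 1 = 1 m
5–10 s: |10| × 5 = 50 m
10–11 s: |1| × 1 = 1 m
Total distance = 72 m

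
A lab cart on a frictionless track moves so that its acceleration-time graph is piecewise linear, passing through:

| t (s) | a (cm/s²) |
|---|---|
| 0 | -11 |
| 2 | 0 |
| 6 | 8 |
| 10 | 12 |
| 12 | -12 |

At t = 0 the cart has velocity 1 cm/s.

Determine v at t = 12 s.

Δv equals the area under the a-t graph; then v = v₀ + Δv.
0–2 s: ½(-11 + 0)(2) = -11 cm/s
2–6 s: ½(0 + 8)(4) = 16 cm/s
6–10 s: ½(8 + 12)(4) = 40 cm/s
10–12 s: ½(12 + -12)(2) = 0 cm/s
Δv = 45 cm/s, so v(12) = 1 + (45) = 46 cm/s.

46 cm/s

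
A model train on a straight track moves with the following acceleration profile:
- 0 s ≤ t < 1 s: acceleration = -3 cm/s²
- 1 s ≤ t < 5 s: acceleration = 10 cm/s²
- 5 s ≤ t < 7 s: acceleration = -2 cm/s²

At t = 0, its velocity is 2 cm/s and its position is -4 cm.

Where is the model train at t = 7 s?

On each constant-a segment, Δv = aΔt and Δx = v₀Δt + ½aΔt²; chain segment to segment.
0–1 s: v starts 2 cm/s; Δx = 2·1 + ½·-3·1² = 0.5 cm; v ends -1 cm/s.
1–5 s: v starts -1 cm/s; Δx = -1·4 + ½·10·4² = 76 cm; v ends 39 cm/s.
5–7 s: v starts 39 cm/s; Δx = 39·2 + ½·-2·2² = 74 cm; v ends 35 cm/s.
x(7) = -4 + Σ Δx = 146.5 cm.

146.5 cm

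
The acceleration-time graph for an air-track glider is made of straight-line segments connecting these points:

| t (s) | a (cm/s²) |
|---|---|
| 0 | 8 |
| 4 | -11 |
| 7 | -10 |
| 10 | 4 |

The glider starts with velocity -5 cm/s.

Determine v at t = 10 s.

-51.5 cm/s

Δv equals the area under the a-t graph; then v = v₀ + Δv.
0–4 s: ½(8 + -11)(4) = -6 cm/s
4–7 s: ½(-11 + -10)(3) = -31.5 cm/s
7–10 s: ½(-10 + 4)(3) = -9 cm/s
Δv = -46.5 cm/s, so v(10) = -5 + (-46.5) = -51.5 cm/s.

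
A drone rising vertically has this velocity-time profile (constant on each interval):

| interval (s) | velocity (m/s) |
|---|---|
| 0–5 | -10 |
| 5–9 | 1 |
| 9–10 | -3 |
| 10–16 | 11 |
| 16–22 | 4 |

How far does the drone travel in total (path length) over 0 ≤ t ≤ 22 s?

147 m

Total distance travelled is ∫|v| dt — sum the magnitudes of each area piece.
0–5 s: |-10| × 5 = 50 m
5–9 s: |1| × 4 = 4 m
9–10 s: |-3| × 1 = 3 m
10–16 s: |11| × 6 = 66 m
16–22 s: |4| × 6 = 24 m
Total distance = 147 m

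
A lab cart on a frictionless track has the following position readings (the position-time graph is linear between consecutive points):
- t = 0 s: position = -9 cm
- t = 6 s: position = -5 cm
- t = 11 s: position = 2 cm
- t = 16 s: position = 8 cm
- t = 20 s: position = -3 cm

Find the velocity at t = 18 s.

Velocity is the slope of the x-t graph on 16–20 s: (-3 − 8)/(20 − 16) = -2.75 cm/s.

-2.75 cm/s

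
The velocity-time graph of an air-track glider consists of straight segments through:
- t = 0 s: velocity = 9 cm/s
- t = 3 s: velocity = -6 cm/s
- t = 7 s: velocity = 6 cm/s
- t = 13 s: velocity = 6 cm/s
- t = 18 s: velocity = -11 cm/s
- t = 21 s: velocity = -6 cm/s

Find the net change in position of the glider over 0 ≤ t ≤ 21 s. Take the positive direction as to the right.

2.5 cm

Displacement is the signed area under the v-t curve.
0–3 s: ½(9 + -6)(3) = 4.5 cm
3–7 s: ½(-6 + 6)(4) = 0 cm
7–13 s: 6 × 6 = 36 cm
13–18 s: ½(6 + -11)(5) = -12.5 cm
18–21 s: ½(-11 + -6)(3) = -25.5 cm
Net displacement = 2.5 cm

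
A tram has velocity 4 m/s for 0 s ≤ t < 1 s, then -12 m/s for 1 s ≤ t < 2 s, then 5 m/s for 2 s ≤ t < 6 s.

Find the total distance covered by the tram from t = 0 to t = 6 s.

36 m

Total distance travelled is ∫|v| dt — sum the magnitudes of each area piece.
0–1 s: |4| × 1 = 4 m
1–2 s: |-12| × 1 = 12 m
2–6 s: |5| × 4 = 20 m
Total distance = 36 m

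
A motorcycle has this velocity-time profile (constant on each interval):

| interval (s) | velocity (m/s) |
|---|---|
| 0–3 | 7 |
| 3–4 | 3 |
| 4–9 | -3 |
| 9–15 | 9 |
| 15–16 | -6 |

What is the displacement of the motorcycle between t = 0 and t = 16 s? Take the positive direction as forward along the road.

57 m

Net displacement equals the area under the velocity-time graph (areas below the axis count negative).
0–3 s: 7 × 3 = 21 m
3–4 s: 3 × 1 = 3 m
4–9 s: -3 × 5 = -15 m
9–15 s: 9 × 6 = 54 m
15–16 s: -6 × 1 = -6 m
Net displacement = 57 m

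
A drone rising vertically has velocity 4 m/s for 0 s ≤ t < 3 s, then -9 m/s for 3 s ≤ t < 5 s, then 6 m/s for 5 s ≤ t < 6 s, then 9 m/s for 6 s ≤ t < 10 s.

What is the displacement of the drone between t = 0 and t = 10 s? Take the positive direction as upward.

Net displacement equals the area under the velocity-time graph (areas below the axis count negative).
0–3 s: 4 × 3 = 12 m
3–5 s: -9 × 2 = -18 m
5–6 s: 6 × 1 = 6 m
6–10 s: 9 × 4 = 36 m
Net displacement = 36 m

36 m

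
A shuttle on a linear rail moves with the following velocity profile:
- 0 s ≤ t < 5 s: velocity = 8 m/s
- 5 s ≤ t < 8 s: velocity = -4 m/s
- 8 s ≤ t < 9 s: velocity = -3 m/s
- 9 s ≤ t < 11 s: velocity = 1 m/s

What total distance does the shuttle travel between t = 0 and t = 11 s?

57 m

Distance (not displacement) is the total path length: add the absolute areas under v-t.
0–5 s: |8| × 5 = 40 m
5–8 s: |-4| × 3 = 12 m
8–9 s: |-3| × 1 = 3 m
9–11 s: |1| × 2 = 2 m
Total distance = 57 m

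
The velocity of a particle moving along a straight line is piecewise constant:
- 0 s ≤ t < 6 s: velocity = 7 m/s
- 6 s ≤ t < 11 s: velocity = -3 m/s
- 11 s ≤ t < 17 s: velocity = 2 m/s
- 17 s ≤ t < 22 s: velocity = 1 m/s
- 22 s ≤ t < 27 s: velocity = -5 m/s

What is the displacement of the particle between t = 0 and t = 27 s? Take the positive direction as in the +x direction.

Net displacement equals the area under the velocity-time graph (areas below the axis count negative).
0–6 s: 7 × 6 = 42 m
6–11 s: -3 × 5 = -15 m
11–17 s: 2 × 6 = 12 m
17–22 s: 1 × 5 = 5 m
22–27 s: -5 × 5 = -25 m
Net displacement = 19 m

19 m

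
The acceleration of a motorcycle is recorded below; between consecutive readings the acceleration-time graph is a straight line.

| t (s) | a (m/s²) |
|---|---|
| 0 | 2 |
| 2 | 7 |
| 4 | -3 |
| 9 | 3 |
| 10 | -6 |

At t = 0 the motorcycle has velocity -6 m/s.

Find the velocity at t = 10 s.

Δv equals the area under the a-t graph; then v = v₀ + Δv.
0–2 s: ½(2 + 7)(2) = 9 m/s
2–4 s: ½(7 + -3)(2) = 4 m/s
4–9 s: ½(-3 + 3)(5) = 0 m/s
9–10 s: ½(3 + -6)(1) = -1.5 m/s
Δv = 11.5 m/s, so v(10) = -6 + (11.5) = 5.5 m/s.

5.5 m/s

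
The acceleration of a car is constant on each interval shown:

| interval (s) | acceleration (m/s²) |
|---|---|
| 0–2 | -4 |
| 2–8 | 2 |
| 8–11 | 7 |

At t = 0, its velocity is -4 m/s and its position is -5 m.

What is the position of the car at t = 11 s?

On each constant-a segment, Δv = aΔt and Δx = v₀Δt + ½aΔt²; chain segment to segment.
0–2 s: v starts -4 m/s; Δx = -4·2 + ½·-4·2² = -16 m; v ends -12 m/s.
2–8 s: v starts -12 m/s; Δx = -12·6 + ½·2·6² = -36 m; v ends 0 m/s.
8–11 s: v starts 0 m/s; Δx = 0·3 + ½·7·3² = 31.5 m; v ends 21 m/s.
x(11) = -5 + Σ Δx = -25.5 m.

-25.5 m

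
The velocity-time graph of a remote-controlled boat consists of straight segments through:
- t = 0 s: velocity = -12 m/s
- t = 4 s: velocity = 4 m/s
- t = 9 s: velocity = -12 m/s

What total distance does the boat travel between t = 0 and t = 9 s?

45 m

Distance (not displacement) is the total path length: add the absolute areas under v-t.
0–4 s: v = 0 at t = 3 s; triangle areas 18 + 2 = 20 m
4–9 s: v = 0 at t = 5.25 s; triangle areas 2.5 + 22.5 = 25 m
Total distance = 45 m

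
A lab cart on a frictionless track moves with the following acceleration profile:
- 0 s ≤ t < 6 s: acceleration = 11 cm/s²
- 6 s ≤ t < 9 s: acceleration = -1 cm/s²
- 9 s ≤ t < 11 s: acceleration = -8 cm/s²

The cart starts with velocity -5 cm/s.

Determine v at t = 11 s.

Δv equals the area under the a-t graph; then v = v₀ + Δv.
0–6 s: 11 × 6 = 66 cm/s
6–9 s: -1 × 3 = -3 cm/s
9–11 s: -8 × 2 = -16 cm/s
Δv = 47 cm/s, so v(11) = -5 + (47) = 42 cm/s.

42 cm/s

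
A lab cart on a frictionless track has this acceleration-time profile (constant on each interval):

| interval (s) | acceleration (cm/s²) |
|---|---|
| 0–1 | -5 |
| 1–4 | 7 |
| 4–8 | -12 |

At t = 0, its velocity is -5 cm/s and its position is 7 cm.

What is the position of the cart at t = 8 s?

On each constant-a segment, Δv = aΔt and Δx = v₀Δt + ½aΔt²; chain segment to segment.
0–1 s: v starts -5 cm/s; Δx = -5·1 + ½·-5·1² = -7.5 cm; v ends -10 cm/s.
1–4 s: v starts -10 cm/s; Δx = -10·3 + ½·7·3² = 1.5 cm; v ends 11 cm/s.
4–8 s: v starts 11 cm/s; Δx = 11·4 + ½·-12·4² = -52 cm; v ends -37 cm/s.
x(8) = 7 + Σ Δx = -51 cm.

-51 cm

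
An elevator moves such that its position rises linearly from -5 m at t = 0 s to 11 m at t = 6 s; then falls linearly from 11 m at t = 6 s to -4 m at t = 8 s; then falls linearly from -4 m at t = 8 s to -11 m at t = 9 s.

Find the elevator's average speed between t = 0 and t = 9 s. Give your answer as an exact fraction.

38/9 m/s

Average speed = (total path length)/(elapsed time); on a piecewise-linear x-t graph the path length is Σ|Δx|.
0–6 s: |Δx| = |11 − -5| = 16 m
6–8 s: |Δx| = |-4 − 11| = 15 m
8–9 s: |Δx| = |-11 − -4| = 7 m
Total path = 38 m; average speed = 38/9 = 38/9 m/s.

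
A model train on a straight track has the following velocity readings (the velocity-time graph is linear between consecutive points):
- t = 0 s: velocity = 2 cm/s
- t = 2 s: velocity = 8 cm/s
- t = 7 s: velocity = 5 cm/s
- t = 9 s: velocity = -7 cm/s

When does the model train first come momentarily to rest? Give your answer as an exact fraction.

v changes sign on 7–9 s (from 5 to -7); the graph is linear there, so v = 0 at t = 7 + (-5)·(9 − 7)/(-7 − 5) = 47/6 s.

t = 47/6 s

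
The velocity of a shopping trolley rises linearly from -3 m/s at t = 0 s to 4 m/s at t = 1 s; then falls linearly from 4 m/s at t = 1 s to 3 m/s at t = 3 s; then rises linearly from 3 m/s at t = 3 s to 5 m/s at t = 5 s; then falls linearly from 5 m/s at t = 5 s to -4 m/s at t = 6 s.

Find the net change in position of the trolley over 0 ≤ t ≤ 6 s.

16 m

Net displacement equals the area under the velocity-time graph (areas below the axis count negative).
0–1 s: ½(-3 + 4)(1) = 0.5 m
1–3 s: ½(4 + 3)(2) = 7 m
3–5 s: ½(3 + 5)(2) = 8 m
5–6 s: ½(5 + -4)(1) = 0.5 m
Net displacement = 16 m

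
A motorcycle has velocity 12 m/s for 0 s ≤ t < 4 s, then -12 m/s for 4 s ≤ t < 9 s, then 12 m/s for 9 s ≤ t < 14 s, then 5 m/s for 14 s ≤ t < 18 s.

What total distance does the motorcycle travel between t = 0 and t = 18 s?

188 m

Distance (not displacement) is the total path length: add the absolute areas under v-t.
0–4 s: |12| × 4 = 48 m
4–9 s: |-12| × 5 = 60 m
9–14 s: |12| × 5 = 60 m
14–18 s: |5| × 4 = 20 m
Total distance = 188 m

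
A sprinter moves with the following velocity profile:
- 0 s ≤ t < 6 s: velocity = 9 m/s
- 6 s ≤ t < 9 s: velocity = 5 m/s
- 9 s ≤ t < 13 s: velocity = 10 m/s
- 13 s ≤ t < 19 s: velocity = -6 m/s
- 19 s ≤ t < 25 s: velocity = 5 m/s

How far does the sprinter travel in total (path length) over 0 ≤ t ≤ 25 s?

Total distance travelled is ∫|v| dt — sum the magnitudes of each area piece.
0–6 s: |9| × 6 = 54 m
6–9 s: |5| × 3 = 15 m
9–13 s: |10| × 4 = 40 m
13–19 s: |-6| × 6 = 36 m
19–25 s: |5| × 6 = 30 m
Total distance = 175 m

175 m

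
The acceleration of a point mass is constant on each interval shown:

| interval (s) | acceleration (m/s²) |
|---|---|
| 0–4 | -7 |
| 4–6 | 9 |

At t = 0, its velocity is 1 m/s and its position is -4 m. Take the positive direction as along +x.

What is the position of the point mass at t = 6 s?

-92 m

On each constant-a segment, Δv = aΔt and Δx = v₀Δt + ½aΔt²; chain segment to segment.
0–4 s: v starts 1 m/s; Δx = 1·4 + ½·-7·4² = -52 m; v ends -27 m/s.
4–6 s: v starts -27 m/s; Δx = -27·2 + ½·9·2² = -36 m; v ends -9 m/s.
x(6) = -4 + Σ Δx = -92 m.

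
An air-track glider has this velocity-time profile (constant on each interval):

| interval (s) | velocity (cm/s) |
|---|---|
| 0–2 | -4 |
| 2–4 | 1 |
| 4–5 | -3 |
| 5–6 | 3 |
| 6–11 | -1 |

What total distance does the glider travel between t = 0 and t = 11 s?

21 cm

Distance (not displacement) is the total path length: add the absolute areas under v-t.
0–2 s: |-4| × 2 = 8 cm
2–4 s: |1| × 2 = 2 cm
4–5 s: |-3| × 1 = 3 cm
5–6 s: |3| × 1 = 3 cm
6–11 s: |-1| × 5 = 5 cm
Total distance = 21 cm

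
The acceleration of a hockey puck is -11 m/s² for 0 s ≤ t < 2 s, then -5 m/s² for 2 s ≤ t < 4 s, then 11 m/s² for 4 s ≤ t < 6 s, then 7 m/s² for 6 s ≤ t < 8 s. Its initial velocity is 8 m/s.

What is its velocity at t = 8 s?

12 m/s

Δv equals the area under the a-t graph; then v = v₀ + Δv.
0–2 s: -11 × 2 = -22 m/s
2–4 s: -5 × 2 = -10 m/s
4–6 s: 11 × 2 = 22 m/s
6–8 s: 7 × 2 = 14 m/s
Δv = 4 m/s, so v(8) = 8 + (4) = 12 m/s.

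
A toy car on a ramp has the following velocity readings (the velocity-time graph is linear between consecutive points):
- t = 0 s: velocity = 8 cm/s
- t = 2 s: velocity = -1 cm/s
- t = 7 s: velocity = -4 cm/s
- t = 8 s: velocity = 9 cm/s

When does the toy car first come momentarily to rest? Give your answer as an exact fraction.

t = 16/9 s

v changes sign on 0–2 s (from 8 to -1); the graph is linear there, so v = 0 at t = 0 + (-8)·(2 − 0)/(-1 − 8) = 16/9 s.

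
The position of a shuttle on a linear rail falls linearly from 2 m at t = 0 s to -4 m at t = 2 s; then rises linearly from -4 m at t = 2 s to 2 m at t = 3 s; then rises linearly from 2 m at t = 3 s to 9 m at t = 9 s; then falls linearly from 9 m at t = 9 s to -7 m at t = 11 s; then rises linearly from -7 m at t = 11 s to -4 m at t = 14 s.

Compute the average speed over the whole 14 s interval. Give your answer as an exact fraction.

Average speed = (total path length)/(elapsed time); on a piecewise-linear x-t graph the path length is Σ|Δx|.
0–2 s: |Δx| = |-4 − 2| = 6 m
2–3 s: |Δx| = |2 − -4| = 6 m
3–9 s: |Δx| = |9 − 2| = 7 m
9–11 s: |Δx| = |-7 − 9| = 16 m
11–14 s: |Δx| = |-4 − -7| = 3 m
Total path = 38 m; average speed = 38/14 = 19/7 m/s.

19/7 m/s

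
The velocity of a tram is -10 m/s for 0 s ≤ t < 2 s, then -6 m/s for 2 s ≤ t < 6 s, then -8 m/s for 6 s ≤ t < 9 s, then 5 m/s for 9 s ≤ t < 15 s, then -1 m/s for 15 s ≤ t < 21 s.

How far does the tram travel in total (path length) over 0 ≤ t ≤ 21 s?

104 m

Total distance travelled is ∫|v| dt — sum the magnitudes of each area piece.
0–2 s: |-10| × 2 = 20 m
2–6 s: |-6| × 4 = 24 m
6–9 s: |-8| × 3 = 24 m
9–15 s: |5| × 6 = 30 m
15–21 s: |-1| × 6 = 6 m
Total distance = 104 m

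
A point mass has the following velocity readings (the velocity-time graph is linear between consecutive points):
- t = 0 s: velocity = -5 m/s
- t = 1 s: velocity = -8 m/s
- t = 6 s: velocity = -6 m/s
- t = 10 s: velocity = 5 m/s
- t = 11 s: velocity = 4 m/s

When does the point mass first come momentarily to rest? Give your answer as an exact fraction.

v changes sign on 6–10 s (from -6 to 5); the graph is linear there, so v = 0 at t = 6 + (6)·(10 − 6)/(5 − -6) = 90/11 s.

t = 90/11 s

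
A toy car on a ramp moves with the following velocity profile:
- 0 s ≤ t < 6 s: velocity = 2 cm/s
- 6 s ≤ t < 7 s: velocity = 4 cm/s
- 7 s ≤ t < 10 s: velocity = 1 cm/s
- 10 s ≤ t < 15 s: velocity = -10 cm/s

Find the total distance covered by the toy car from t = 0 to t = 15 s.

69 cm

Total distance travelled is ∫|v| dt — sum the magnitudes of each area piece.
0–6 s: |2| × 6 = 12 cm
6–7 s: |4| × 1 = 4 cm
7–10 s: |1| × 3 = 3 cm
10–15 s: |-10| × 5 = 50 cm
Total distance = 69 cm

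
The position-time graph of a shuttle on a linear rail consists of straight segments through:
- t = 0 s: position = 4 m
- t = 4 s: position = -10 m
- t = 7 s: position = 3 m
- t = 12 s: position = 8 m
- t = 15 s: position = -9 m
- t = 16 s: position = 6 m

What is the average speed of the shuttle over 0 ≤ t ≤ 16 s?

Average speed = (total path length)/(elapsed time); on a piecewise-linear x-t graph the path length is Σ|Δx|.
0–4 s: |Δx| = |-10 − 4| = 14 m
4–7 s: |Δx| = |3 − -10| = 13 m
7–12 s: |Δx| = |8 − 3| = 5 m
12–15 s: |Δx| = |-9 − 8| = 17 m
15–16 s: |Δx| = |6 − -9| = 15 m
Total path = 64 m; average speed = 64/16 = 4 m/s.

4 m/s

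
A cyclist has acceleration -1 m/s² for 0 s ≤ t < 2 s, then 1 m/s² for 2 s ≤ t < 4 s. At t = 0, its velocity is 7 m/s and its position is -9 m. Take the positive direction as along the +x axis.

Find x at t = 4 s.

On each constant-a segment, Δv = aΔt and Δx = v₀Δt + ½aΔt²; chain segment to segment.
0–2 s: v starts 7 m/s; Δx = 7·2 + ½·-1·2² = 12 m; v ends 5 m/s.
2–4 s: v starts 5 m/s; Δx = 5·2 + ½·1·2² = 12 m; v ends 7 m/s.
x(4) = -9 + Σ Δx = 15 m.

15 m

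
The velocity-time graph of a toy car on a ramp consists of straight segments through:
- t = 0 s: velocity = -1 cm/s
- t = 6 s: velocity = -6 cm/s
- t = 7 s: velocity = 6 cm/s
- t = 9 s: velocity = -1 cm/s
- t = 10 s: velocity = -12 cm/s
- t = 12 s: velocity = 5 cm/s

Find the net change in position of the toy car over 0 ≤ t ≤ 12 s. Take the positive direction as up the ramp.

Net displacement equals the area under the velocity-time graph (areas below the axis count negative).
0–6 s: ½(-1 + -6)(6) = -21 cm
6–7 s: ½(-6 + 6)(1) = 0 cm
7–9 s: ½(6 + -1)(2) = 5 cm
9–10 s: ½(-1 + -12)(1) = -6.5 cm
10–12 s: ½(-12 + 5)(2) = -7 cm
Net displacement = -29.5 cm

-29.5 cm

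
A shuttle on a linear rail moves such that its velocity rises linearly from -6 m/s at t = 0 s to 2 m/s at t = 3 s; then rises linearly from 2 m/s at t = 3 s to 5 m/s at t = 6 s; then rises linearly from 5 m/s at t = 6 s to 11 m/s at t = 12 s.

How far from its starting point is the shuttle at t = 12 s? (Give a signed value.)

Net displacement equals the area under the velocity-time graph (areas below the axis count negative).
0–3 s: ½(-6 + 2)(3) = -6 m
3–6 s: ½(2 + 5)(3) = 10.5 m
6–12 s: ½(5 + 11)(6) = 48 m
Net displacement = 52.5 m

52.5 m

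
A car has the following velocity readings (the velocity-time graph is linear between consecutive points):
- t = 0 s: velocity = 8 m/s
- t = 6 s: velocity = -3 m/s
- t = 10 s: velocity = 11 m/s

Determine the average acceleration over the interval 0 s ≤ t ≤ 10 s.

Average acceleration = Δv/Δt = (11 − 8)/(10 − 0) = 0.3 m/s².

0.3 m/s²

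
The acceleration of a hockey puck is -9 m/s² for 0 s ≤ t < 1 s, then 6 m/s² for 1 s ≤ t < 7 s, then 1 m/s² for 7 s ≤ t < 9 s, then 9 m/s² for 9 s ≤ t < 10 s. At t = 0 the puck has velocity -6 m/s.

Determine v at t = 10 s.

Δv equals the area under the a-t graph; then v = v₀ + Δv.
0–1 s: -9 × 1 = -9 m/s
1–7 s: 6 × 6 = 36 m/s
7–9 s: 1 × 2 = 2 m/s
9–10 s: 9 × 1 = 9 m/s
Δv = 38 m/s, so v(10) = -6 + (38) = 32 m/s.

32 m/s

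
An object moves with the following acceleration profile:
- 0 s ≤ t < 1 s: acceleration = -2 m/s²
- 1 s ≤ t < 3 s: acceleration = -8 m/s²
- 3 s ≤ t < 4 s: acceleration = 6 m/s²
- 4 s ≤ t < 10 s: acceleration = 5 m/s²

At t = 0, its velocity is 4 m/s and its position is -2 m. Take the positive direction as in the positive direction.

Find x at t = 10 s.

20 m

On each constant-a segment, Δv = aΔt and Δx = v₀Δt + ½aΔt²; chain segment to segment.
0–1 s: v starts 4 m/s; Δx = 4·1 + ½·-2·1² = 3 m; v ends 2 m/s.
1–3 s: v starts 2 m/s; Δx = 2·2 + ½·-8·2² = -12 m; v ends -14 m/s.
3–4 s: v starts -14 m/s; Δx = -14·1 + ½·6·1² = -11 m; v ends -8 m/s.
4–10 s: v starts -8 m/s; Δx = -8·6 + ½·5·6² = 42 m; v ends 22 m/s.
x(10) = -2 + Σ Δx = 20 m.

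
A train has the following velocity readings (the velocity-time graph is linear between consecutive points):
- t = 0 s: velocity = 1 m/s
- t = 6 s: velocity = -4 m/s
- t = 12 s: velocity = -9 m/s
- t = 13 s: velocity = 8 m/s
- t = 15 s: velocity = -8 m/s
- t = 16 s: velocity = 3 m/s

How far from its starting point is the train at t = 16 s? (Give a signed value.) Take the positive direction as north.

Net displacement equals the area under the velocity-time graph (areas below the axis count negative).
0–6 s: ½(1 + -4)(6) = -9 m
6–12 s: ½(-4 + -9)(6) = -39 m
12–13 s: ½(-9 + 8)(1) = -0.5 m
13–15 s: ½(8 + -8)(2) = 0 m
15–16 s: ½(-8 + 3)(1) = -2.5 m
Net displacement = -51 m

-51 m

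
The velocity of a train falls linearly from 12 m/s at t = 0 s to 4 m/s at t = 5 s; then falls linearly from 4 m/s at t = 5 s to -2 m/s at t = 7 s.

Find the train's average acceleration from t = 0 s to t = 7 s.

-2 m/s²

Average acceleration = Δv/Δt = (-2 − 12)/(7 − 0) = -2 m/s².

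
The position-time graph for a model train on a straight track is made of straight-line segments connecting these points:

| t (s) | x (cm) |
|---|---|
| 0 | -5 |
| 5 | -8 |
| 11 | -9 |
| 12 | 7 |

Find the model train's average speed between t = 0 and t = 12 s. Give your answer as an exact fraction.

5/3 cm/s

Average speed = (total path length)/(elapsed time); on a piecewise-linear x-t graph the path length is Σ|Δx|.
0–5 s: |Δx| = |-8 − -5| = 3 cm
5–11 s: |Δx| = |-9 − -8| = 1 cm
11–12 s: |Δx| = |7 − -9| = 16 cm
Total path = 20 cm; average speed = 20/12 = 5/3 cm/s.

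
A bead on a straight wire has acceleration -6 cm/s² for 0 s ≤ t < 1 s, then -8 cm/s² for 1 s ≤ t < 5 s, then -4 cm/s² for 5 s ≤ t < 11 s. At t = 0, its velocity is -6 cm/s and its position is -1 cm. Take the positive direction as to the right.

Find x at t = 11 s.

-458 cm

On each constant-a segment, Δv = aΔt and Δx = v₀Δt + ½aΔt²; chain segment to segment.
0–1 s: v starts -6 cm/s; Δx = -6·1 + ½·-6·1² = -9 cm; v ends -12 cm/s.
1–5 s: v starts -12 cm/s; Δx = -12·4 + ½·-8·4² = -112 cm; v ends -44 cm/s.
5–11 s: v starts -44 cm/s; Δx = -44·6 + ½·-4·6² = -336 cm; v ends -68 cm/s.
x(11) = -1 + Σ Δx = -458 cm.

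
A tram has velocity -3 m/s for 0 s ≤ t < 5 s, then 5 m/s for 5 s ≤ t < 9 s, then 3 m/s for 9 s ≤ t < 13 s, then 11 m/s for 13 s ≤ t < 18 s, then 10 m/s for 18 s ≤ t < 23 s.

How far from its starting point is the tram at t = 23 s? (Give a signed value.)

Net displacement equals the area under the velocity-time graph (areas below the axis count negative).
0–5 s: -3 × 5 = -15 m
5–9 s: 5 × 4 = 20 m
9–13 s: 3 × 4 = 12 m
13–18 s: 11 × 5 = 55 m
18–23 s: 10 × 5 = 50 m
Net displacement = 122 m

122 m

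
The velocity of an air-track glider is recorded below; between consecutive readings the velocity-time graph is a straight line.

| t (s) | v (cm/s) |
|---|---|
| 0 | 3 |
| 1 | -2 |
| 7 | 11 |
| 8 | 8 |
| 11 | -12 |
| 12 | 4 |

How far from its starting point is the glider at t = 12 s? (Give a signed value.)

27 cm

Displacement is the signed area under the v-t curve.
0–1 s: ½(3 + -2)(1) = 0.5 cm
1–7 s: ½(-2 + 11)(6) = 27 cm
7–8 s: ½(11 + 8)(1) = 9.5 cm
8–11 s: ½(8 + -12)(3) = -6 cm
11–12 s: ½(-12 + 4)(1) = -4 cm
Net displacement = 27 cm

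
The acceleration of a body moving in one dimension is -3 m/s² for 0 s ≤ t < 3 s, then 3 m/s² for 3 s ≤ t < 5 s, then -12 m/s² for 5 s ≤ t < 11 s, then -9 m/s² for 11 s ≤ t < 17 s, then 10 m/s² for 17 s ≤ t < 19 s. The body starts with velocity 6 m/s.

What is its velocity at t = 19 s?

Δv equals the area under the a-t graph; then v = v₀ + Δv.
0–3 s: -3 × 3 = -9 m/s
3–5 s: 3 × 2 = 6 m/s
5–11 s: -12 × 6 = -72 m/s
11–17 s: -9 × 6 = -54 m/s
17–19 s: 10 × 2 = 20 m/s
Δv = -109 m/s, so v(19) = 6 + (-109) = -103 m/s.

-103 m/s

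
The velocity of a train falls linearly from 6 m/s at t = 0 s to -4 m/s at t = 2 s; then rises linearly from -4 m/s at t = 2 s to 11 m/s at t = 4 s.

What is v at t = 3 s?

3.5 m/s

On 2–4 s the graph is linear from -4 to 11 m/s: v(3) = -4 + (11 − -4)·(3 − 2)/(4 − 2) = 3.5 m/s.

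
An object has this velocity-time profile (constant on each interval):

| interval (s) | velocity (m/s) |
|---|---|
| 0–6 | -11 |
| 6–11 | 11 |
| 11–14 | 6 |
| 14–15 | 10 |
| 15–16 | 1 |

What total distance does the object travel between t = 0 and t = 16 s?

Total distance travelled is ∫|v| dt — sum the magnitudes of each area piece.
0–6 s: |-11| × 6 = 66 m
6–11 s: |11| × 5 = 55 m
11–14 s: |6| × 3 = 18 m
14–15 s: |10| × 1 = 10 m
15–16 s: |1| × 1 = 1 m
Total distance = 150 m

150 m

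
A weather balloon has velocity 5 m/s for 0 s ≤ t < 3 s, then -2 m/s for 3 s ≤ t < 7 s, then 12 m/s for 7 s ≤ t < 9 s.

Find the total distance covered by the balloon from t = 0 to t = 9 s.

Distance (not displacement) is the total path length: add the absolute areas under v-t.
0–3 s: |5| × 3 = 15 m
3–7 s: |-2| × 4 = 8 m
7–9 s: |12| × 2 = 24 m
Total distance = 47 m

47 m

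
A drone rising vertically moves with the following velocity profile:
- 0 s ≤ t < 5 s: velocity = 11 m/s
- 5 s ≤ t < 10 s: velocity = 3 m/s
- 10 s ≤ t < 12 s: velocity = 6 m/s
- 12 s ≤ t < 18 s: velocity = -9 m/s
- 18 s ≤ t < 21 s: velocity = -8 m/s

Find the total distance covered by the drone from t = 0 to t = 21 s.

160 m

Total distance travelled is ∫|v| dt — sum the magnitudes of each area piece.
0–5 s: |11| × 5 = 55 m
5–10 s: |3| × 5 = 15 m
10–12 s: |6| × 2 = 12 m
12–18 s: |-9| × 6 = 54 m
18–21 s: |-8| × 3 = 24 m
Total distance = 160 m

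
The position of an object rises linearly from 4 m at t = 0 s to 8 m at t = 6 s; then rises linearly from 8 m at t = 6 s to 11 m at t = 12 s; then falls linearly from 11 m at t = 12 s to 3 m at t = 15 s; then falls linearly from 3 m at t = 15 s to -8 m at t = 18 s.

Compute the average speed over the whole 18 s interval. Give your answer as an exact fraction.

Average speed = (total path length)/(elapsed time); on a piecewise-linear x-t graph the path length is Σ|Δx|.
0–6 s: |Δx| = |8 − 4| = 4 m
6–12 s: |Δx| = |11 − 8| = 3 m
12–15 s: |Δx| = |3 − 11| = 8 m
15–18 s: |Δx| = |-8 − 3| = 11 m
Total path = 26 m; average speed = 26/18 = 13/9 m/s.

13/9 m/s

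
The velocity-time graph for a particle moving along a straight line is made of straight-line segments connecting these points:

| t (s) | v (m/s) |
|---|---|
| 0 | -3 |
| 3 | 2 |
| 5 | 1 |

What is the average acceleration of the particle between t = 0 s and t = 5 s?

0.8 m/s²

Average acceleration = Δv/Δt = (1 − -3)/(5 − 0) = 0.8 m/s².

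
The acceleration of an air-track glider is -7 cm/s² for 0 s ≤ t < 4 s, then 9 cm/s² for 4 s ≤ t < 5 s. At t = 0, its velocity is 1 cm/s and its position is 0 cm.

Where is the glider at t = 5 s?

-74.5 cm

On each constant-a segment, Δv = aΔt and Δx = v₀Δt + ½aΔt²; chain segment to segment.
0–4 s: v starts 1 cm/s; Δx = 1·4 + ½·-7·4² = -52 cm; v ends -27 cm/s.
4–5 s: v starts -27 cm/s; Δx = -27·1 + ½·9·1² = -22.5 cm; v ends -18 cm/s.
x(5) = 0 + Σ Δx = -74.5 cm.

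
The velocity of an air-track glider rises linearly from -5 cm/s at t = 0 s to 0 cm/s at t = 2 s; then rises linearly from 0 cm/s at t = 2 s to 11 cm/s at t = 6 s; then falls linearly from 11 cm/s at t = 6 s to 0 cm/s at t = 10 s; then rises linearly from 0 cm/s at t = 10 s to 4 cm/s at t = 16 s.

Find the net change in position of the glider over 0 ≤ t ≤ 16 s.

51 cm

Displacement is the signed area under the v-t curve.
0–2 s: ½(-5 + 0)(2) = -5 cm
2–6 s: ½(0 + 11)(4) = 22 cm
6–10 s: ½(11 + 0)(4) = 22 cm
10–16 s: ½(0 + 4)(6) = 12 cm
Net displacement = 51 cm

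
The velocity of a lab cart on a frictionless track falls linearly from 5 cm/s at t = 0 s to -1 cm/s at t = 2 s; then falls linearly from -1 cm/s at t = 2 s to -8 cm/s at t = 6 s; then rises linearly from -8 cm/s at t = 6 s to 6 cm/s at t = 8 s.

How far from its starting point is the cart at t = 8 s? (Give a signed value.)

-16 cm

Net displacement equals the area under the velocity-time graph (areas below the axis count negative).
0–2 s: ½(5 + -1)(2) = 4 cm
2–6 s: ½(-1 + -8)(4) = -18 cm
6–8 s: ½(-8 + 6)(2) = -2 cm
Net displacement = -16 cm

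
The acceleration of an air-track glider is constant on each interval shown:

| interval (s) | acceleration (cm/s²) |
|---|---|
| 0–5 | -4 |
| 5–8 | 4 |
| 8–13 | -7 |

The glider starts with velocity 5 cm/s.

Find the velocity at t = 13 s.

Δv equals the area under the a-t graph; then v = v₀ + Δv.
0–5 s: -4 × 5 = -20 cm/s
5–8 s: 4 × 3 = 12 cm/s
8–13 s: -7 × 5 = -35 cm/s
Δv = -43 cm/s, so v(13) = 5 + (-43) = -38 cm/s.

-38 cm/s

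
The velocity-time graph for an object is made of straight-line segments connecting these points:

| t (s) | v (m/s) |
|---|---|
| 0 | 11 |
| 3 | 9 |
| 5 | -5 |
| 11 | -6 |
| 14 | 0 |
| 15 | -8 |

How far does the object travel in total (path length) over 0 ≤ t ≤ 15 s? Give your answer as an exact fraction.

585/7 m

Total distance travelled is ∫|v| dt — sum the magnitudes of each area piece.
0–3 s: |½(11 + 9)(3)| = 30 m
3–5 s: v = 0 at t = 30/7 s; triangle areas 81/14 + 25/14 = 53/7 m
5–11 s: |½(-5 + -6)(6)| = 33 m
11–14 s: |½(-6 + 0)(3)| = 9 m
14–15 s: |½(0 + -8)(1)| = 4 m
Total distance = 585/7 m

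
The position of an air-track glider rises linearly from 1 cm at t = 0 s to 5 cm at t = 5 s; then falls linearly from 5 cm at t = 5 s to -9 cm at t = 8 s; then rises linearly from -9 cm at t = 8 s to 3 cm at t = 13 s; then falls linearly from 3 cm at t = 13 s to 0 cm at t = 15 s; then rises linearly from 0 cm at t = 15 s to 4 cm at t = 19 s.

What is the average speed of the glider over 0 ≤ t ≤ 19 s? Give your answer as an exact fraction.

37/19 cm/s

Average speed = (total path length)/(elapsed time); on a piecewise-linear x-t graph the path length is Σ|Δx|.
0–5 s: |Δx| = |5 − 1| = 4 cm
5–8 s: |Δx| = |-9 − 5| = 14 cm
8–13 s: |Δx| = |3 − -9| = 12 cm
13–15 s: |Δx| = |0 − 3| = 3 cm
15–19 s: |Δx| = |4 − 0| = 4 cm
Total path = 37 cm; average speed = 37/19 = 37/19 cm/s.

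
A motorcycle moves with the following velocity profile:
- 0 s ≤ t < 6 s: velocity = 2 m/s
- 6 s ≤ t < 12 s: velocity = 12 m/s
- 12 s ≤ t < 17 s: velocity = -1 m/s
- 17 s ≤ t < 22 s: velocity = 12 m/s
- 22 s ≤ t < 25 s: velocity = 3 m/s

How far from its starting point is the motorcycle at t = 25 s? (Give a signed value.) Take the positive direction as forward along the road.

148 m

Displacement is the signed area under the v-t curve.
0–6 s: 2 × 6 = 12 m
6–12 s: 12 × 6 = 72 m
12–17 s: -1 × 5 = -5 m
17–22 s: 12 × 5 = 60 m
22–25 s: 3 × 3 = 9 m
Net displacement = 148 m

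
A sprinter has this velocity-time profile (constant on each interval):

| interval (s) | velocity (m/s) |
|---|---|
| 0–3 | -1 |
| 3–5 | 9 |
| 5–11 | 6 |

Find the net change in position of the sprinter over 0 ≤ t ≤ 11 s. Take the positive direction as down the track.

51 m

Net displacement equals the area under the velocity-time graph (areas below the axis count negative).
0–3 s: -1 × 3 = -3 m
3–5 s: 9 × 2 = 18 m
5–11 s: 6 × 6 = 36 m
Net displacement = 51 m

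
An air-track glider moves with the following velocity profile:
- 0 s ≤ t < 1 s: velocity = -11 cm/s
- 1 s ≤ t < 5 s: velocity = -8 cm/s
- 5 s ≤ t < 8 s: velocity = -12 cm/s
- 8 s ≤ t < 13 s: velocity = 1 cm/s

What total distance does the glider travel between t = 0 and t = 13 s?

Distance (not displacement) is the total path length: add the absolute areas under v-t.
0–1 s: |-11| × 1 = 11 cm
1–5 s: |-8| × 4 = 32 cm
5–8 s: |-12| × 3 = 36 cm
8–13 s: |1| × 5 = 5 cm
Total distance = 84 cm

84 cm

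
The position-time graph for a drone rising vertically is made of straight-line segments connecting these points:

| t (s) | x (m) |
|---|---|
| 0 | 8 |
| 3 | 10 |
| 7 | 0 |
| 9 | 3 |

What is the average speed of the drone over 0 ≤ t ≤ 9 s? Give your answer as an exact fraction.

Average speed = (total path length)/(elapsed time); on a piecewise-linear x-t graph the path length is Σ|Δx|.
0–3 s: |Δx| = |10 − 8| = 2 m
3–7 s: |Δx| = |0 − 10| = 10 m
7–9 s: |Δx| = |3 − 0| = 3 m
Total path = 15 m; average speed = 15/9 = 5/3 m/s.

5/3 m/s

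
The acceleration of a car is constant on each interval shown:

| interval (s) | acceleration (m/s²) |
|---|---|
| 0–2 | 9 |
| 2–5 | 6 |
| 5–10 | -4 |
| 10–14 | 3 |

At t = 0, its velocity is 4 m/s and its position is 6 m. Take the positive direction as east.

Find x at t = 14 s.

On each constant-a segment, Δv = aΔt and Δx = v₀Δt + ½aΔt²; chain segment to segment.
0–2 s: v starts 4 m/s; Δx = 4·2 + ½·9·2² = 26 m; v ends 22 m/s.
2–5 s: v starts 22 m/s; Δx = 22·3 + ½·6·3² = 93 m; v ends 40 m/s.
5–10 s: v starts 40 m/s; Δx = 40·5 + ½·-4·5² = 150 m; v ends 20 m/s.
10–14 s: v starts 20 m/s; Δx = 20·4 + ½·3·4² = 104 m; v ends 32 m/s.
x(14) = 6 + Σ Δx = 379 m.

379 m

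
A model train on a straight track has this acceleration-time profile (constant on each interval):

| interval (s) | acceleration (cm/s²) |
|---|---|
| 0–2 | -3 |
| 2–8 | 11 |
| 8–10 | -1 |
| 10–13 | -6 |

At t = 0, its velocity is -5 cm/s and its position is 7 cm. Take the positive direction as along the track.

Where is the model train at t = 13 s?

On each constant-a segment, Δv = aΔt and Δx = v₀Δt + ½aΔt²; chain segment to segment.
0–2 s: v starts -5 cm/s; Δx = -5·2 + ½·-3·2² = -16 cm; v ends -11 cm/s.
2–8 s: v starts -11 cm/s; Δx = -11·6 + ½·11·6² = 132 cm; v ends 55 cm/s.
8–10 s: v starts 55 cm/s; Δx = 55·2 + ½·-1·2² = 108 cm; v ends 53 cm/s.
10–13 s: v starts 53 cm/s; Δx = 53·3 + ½·-6·3² = 132 cm; v ends 35 cm/s.
x(13) = 7 + Σ Δx = 363 cm.

363 cm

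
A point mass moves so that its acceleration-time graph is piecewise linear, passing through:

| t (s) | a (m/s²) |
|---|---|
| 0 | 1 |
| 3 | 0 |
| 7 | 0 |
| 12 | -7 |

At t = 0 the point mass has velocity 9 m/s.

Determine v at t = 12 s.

-7 m/s

Δv equals the area under the a-t graph; then v = v₀ + Δv.
0–3 s: ½(1 + 0)(3) = 1.5 m/s
3–7 s: 0 × 4 = 0 m/s
7–12 s: ½(0 + -7)(5) = -17.5 m/s
Δv = -16 m/s, so v(12) = 9 + (-16) = -7 m/s.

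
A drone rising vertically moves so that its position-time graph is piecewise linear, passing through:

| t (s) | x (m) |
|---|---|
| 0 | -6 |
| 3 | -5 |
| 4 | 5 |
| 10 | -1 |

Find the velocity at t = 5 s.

-1 m/s

Velocity is the slope of the x-t graph on 4–10 s: (-1 − 5)/(10 − 4) = -1 m/s.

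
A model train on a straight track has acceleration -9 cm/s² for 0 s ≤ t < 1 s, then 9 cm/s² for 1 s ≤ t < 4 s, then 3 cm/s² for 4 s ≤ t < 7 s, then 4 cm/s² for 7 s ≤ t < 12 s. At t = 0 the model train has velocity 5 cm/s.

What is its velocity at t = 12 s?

52 cm/s

Δv equals the area under the a-t graph; then v = v₀ + Δv.
0–1 s: -9 × 1 = -9 cm/s
1–4 s: 9 × 3 = 27 cm/s
4–7 s: 3 × 3 = 9 cm/s
7–12 s: 4 × 5 = 20 cm/s
Δv = 47 cm/s, so v(12) = 5 + (47) = 52 cm/s.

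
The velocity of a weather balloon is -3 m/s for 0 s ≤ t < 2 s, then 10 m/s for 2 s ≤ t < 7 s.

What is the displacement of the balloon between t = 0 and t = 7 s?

Net displacement equals the area under the velocity-time graph (areas below the axis count negative).
0–2 s: -3 × 2 = -6 m
2–7 s: 10 × 5 = 50 m
Net displacement = 44 m

44 m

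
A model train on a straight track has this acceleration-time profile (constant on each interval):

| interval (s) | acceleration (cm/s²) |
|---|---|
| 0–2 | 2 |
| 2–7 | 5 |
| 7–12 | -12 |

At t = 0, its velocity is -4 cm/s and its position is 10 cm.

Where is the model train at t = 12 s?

On each constant-a segment, Δv = aΔt and Δx = v₀Δt + ½aΔt²; chain segment to segment.
0–2 s: v starts -4 cm/s; Δx = -4·2 + ½·2·2² = -4 cm; v ends 0 cm/s.
2–7 s: v starts 0 cm/s; Δx = 0·5 + ½·5·5² = 62.5 cm; v ends 25 cm/s.
7–12 s: v starts 25 cm/s; Δx = 25·5 + ½·-12·5² = -25 cm; v ends -35 cm/s.
x(12) = 10 + Σ Δx = 43.5 cm.

43.5 cm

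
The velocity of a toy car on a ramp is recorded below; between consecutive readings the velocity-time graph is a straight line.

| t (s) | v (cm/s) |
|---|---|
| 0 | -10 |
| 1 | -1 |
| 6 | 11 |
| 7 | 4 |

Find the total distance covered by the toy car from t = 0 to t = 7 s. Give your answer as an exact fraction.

Distance (not displacement) is the total path length: add the absolute areas under v-t.
0–1 s: |½(-10 + -1)(1)| = 5.5 cm
1–6 s: v = 0 at t = 17/12 s; triangle areas 5/24 + 605/24 = 305/12 cm
6–7 s: |½(11 + 4)(1)| = 7.5 cm
Total distance = 461/12 cm

461/12 cm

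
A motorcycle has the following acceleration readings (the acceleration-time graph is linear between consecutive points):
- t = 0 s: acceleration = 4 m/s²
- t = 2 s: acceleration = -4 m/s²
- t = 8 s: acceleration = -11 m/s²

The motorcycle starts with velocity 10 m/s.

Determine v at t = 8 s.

Δv equals the area under the a-t graph; then v = v₀ + Δv.
0–2 s: ½(4 + -4)(2) = 0 m/s
2–8 s: ½(-4 + -11)(6) = -45 m/s
Δv = -45 m/s, so v(8) = 10 + (-45) = -35 m/s.

-35 m/s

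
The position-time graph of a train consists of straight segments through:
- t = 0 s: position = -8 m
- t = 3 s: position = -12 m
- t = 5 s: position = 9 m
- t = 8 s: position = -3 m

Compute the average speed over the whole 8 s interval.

Average speed = (total path length)/(elapsed time); on a piecewise-linear x-t graph the path length is Σ|Δx|.
0–3 s: |Δx| = |-12 − -8| = 4 m
3–5 s: |Δx| = |9 − -12| = 21 m
5–8 s: |Δx| = |-3 − 9| = 12 m
Total path = 37 m; average speed = 37/8 = 4.625 m/s.

4.625 m/s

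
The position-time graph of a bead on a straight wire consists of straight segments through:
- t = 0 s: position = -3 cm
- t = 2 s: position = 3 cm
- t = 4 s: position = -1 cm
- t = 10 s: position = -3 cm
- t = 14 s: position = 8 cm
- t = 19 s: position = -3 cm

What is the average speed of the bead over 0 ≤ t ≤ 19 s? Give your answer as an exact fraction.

Average speed = (total path length)/(elapsed time); on a piecewise-linear x-t graph the path length is Σ|Δx|.
0–2 s: |Δx| = |3 − -3| = 6 cm
2–4 s: |Δx| = |-1 − 3| = 4 cm
4–10 s: |Δx| = |-3 − -1| = 2 cm
10–14 s: |Δx| = |8 − -3| = 11 cm
14–19 s: |Δx| = |-3 − 8| = 11 cm
Total path = 34 cm; average speed = 34/19 = 34/19 cm/s.

34/19 cm/s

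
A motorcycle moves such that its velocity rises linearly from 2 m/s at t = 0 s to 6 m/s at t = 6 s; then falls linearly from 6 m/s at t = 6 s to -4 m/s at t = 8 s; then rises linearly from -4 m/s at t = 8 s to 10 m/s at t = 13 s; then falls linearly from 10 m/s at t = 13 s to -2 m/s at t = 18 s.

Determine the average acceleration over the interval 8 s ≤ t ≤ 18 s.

Average acceleration = Δv/Δt = (-2 − -4)/(18 − 8) = 0.2 m/s².

0.2 m/s²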